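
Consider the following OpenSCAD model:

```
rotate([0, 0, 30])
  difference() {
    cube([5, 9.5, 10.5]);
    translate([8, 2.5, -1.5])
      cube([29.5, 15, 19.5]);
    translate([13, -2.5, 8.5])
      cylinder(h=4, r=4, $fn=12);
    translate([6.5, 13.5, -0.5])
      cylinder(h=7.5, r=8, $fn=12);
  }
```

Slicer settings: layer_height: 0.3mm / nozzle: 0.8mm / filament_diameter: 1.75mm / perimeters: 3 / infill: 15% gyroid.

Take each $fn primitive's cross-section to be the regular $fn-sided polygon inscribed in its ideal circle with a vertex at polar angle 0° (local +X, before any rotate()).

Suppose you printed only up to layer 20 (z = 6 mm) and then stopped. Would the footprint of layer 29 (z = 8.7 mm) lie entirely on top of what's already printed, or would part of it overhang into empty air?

Compare the two slices. At z = 6: the cube (footprint 5×9.5) is included at this height (area 47.50 mm²); the cube at (8, 2.5) (footprint 29.5×15) is included at this height (area 442.50 mm²); the cylinder at (13, -2.5) is absent (z outside [8.5, 12.5]); the r=8 cylinder at (6.5, 13.5) contributes a regular 12-gon of circumradius 8 (area = (12/2)·8.000²·sin(360°/12) = 192.00 mm²); Taking the first minus the rest: starting from the 5×9.5 cube (47.50 mm²), the 29.5×15 cube at (8, 2.5) misses the remaining region (no effect); the r=8 cylinder at (6.5, 13.5) partially overlaps it — only the 12.35 mm² overlap (of its 192.00 mm²) is removed, clipping the outline — area = 35.15 mm²; (rotated 30° about Z; rotation is an isometry so areas/perimeters/island counts are preserved). At z = 8.7: the cube (footprint 5×9.5) is included at this height (area 47.50 mm²); the cube at (8, 2.5) (footprint 29.5×15) is included at this height (area 442.50 mm²); the cylinder at (13, -2.5): section is a regular 12-gon, circumradius r=4 (area = (12/2)·4.000²·sin(360°/12) = 48.00 mm²); the cylinder at (6.5, 13.5) is absent (z outside [-0.5, 7]); Taking the first minus the rest: starting from the 5×9.5 cube (47.50 mm²), the 29.5×15 cube at (8, 2.5) misses the remaining region (no effect); the r=4 cylinder at (13, -2.5) misses the remaining region (no effect) — area = 47.50 mm²; (whole slice rotated 30° about Z — lengths, areas and connectivity unchanged). Checking containment: at z = 8.7 the cross-section extends beyond the z = 6 cross-section by about 12.35 mm².

part overhangs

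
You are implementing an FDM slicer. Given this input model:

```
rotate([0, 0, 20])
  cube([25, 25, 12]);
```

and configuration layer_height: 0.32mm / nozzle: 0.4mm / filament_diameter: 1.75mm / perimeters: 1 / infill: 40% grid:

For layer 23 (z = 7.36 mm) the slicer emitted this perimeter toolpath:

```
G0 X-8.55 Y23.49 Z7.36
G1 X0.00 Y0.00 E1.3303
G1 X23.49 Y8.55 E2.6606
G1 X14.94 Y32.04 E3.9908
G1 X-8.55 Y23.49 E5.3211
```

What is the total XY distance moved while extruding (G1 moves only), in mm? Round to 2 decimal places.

99.99 mm

Sum the Euclidean lengths of each G1 segment: total = 99.99 mm.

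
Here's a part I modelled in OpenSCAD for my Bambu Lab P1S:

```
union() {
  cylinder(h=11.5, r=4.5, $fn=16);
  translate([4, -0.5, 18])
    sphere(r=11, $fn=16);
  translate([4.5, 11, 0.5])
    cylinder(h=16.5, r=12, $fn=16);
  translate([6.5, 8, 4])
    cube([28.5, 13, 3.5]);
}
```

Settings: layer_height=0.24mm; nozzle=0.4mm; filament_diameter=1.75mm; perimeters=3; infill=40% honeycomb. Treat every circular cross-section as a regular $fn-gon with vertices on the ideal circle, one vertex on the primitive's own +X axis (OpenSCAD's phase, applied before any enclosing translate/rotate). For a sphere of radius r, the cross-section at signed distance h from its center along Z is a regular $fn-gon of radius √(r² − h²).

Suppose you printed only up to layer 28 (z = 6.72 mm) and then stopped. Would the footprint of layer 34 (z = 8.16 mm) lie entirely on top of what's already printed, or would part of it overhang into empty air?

part overhangs

Compare the two slices. At z = 6.72: the cylinder: section is a regular 16-gon, circumradius r=4.5 (area = (16/2)·4.500²·sin(360°/16) = 61.99 mm²); the sphere at (4, -0.5) is not intersected at this z (|z−center|=11.280 > r=11); the r=12 cylinder at (4.5, 11) gives a regular 16-gon of circumradius 12 (constant along its height) (area = (16/2)·12.000²·sin(360°/16) = 440.85 mm²); the cube at (6.5, 8) (footprint 28.5×13) is included at this height (area 370.50 mm²); Taking the union: the regions partially overlap — summed areas 873.35 mm² minus the doubly-counted overlap 139.47 mm² gives 733.88 mm² — area = 733.88 mm². At z = 8.16: the r=4.5 cylinder contributes a regular 16-gon of circumradius 4.5 (area = (16/2)·4.500²·sin(360°/16) = 61.99 mm²); the sphere at (4, -0.5): section is a regular 16-gon, circumradius = √(r²−h²) = √(11²−9.84²) = 4.917 (area = (16/2)·4.917²·sin(360°/16) = 74.01 mm²); the r=12 cylinder at (4.5, 11) contributes a regular 16-gon of circumradius 12 (area = (16/2)·12.000²·sin(360°/16) = 440.85 mm²); the cube at (6.5, 8) is not intersected at this z (z outside [4, 7.5]); Taking the union: the regions partially overlap — summed areas 576.86 mm² minus the doubly-counted overlap 79.79 mm² gives 497.06 mm² — area = 497.06 mm². Checking containment: at z = 8.16 the cross-section extends beyond the z = 6.72 cross-section by about 22.34 mm².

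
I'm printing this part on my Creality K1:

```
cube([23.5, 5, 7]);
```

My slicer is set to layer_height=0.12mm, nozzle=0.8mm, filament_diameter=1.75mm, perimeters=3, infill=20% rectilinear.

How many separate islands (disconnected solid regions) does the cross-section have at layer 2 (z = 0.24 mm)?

At z = 0.24 mm: the 23.5×5 cube contributes its full rectangle. Overall, the cross-section is a single solid region. Island count = 1.

1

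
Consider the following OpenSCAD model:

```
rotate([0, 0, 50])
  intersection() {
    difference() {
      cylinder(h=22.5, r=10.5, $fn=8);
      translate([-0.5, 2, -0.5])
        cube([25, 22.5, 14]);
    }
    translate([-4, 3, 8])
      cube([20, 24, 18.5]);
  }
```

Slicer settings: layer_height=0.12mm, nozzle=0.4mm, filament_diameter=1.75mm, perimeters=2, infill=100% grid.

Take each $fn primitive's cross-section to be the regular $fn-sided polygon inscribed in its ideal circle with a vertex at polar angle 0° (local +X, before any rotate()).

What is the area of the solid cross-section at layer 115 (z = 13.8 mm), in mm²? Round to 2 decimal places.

At z = 13.8 mm: the cylinder: section is a regular 8-gon, circumradius r=10.5 (area = (8/2)·10.500²·sin(360°/8) = 311.83 mm²); the cube at (-0.5, 2) is not intersected at this z (z outside [-0.5, 13.5]); Taking the first minus the rest: none of the subtracted shapes is present at this height, so the r=10.5 cylinder is unchanged — area = 311.83 mm²; the cube at (-4, 3) is present — its section is the full 20×24 rectangle (area 480.00 mm²); After intersecting: the 20×24 cube at (-4, 3) partially overlaps that combined region; clipping to the common part keeps 75.01 mm² — area = 75.01 mm²; (rotated 50° about Z; rotation is an isometry so areas/perimeters/island counts are preserved). Overall, the cross-section is a single solid region. Net area = 75.01 mm².

75.01 mm²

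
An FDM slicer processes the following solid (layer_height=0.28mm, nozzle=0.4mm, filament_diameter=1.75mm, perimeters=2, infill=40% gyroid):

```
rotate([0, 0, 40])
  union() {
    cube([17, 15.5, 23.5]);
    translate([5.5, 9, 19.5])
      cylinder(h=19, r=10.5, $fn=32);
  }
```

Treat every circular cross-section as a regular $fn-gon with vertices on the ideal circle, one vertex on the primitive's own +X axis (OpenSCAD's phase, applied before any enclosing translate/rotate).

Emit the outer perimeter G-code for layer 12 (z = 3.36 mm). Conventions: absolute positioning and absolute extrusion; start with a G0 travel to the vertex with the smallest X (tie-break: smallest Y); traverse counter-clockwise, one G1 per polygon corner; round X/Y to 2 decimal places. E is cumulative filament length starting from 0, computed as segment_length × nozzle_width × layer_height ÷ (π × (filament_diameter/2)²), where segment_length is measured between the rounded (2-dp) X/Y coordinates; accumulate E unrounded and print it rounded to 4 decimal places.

At z = 3.36 mm: the cube is present — its section is the full 17×15.5 rectangle; the cylinder at (5.5, 9) is absent (z outside [19.5, 38.5]); Merging all regions: only the 17×15.5 cube is present, so the union is just that shape — 1 connected region; (whole slice rotated 40° about Z — lengths, areas and connectivity unchanged). The outline is a single polygon with 4 vertices. Extrusion per mm of travel: 0.4 × 0.28 / (π × 0.875²) = 0.046564. Accumulating E over each segment gives final E = 3.0262.

G0 X-9.96 Y11.87 Z3.36
G1 X0.00 Y0.00 E0.7215
G1 X13.02 Y10.93 E1.5131
G1 X3.06 Y22.80 E2.2346
G1 X-9.96 Y11.87 E3.0262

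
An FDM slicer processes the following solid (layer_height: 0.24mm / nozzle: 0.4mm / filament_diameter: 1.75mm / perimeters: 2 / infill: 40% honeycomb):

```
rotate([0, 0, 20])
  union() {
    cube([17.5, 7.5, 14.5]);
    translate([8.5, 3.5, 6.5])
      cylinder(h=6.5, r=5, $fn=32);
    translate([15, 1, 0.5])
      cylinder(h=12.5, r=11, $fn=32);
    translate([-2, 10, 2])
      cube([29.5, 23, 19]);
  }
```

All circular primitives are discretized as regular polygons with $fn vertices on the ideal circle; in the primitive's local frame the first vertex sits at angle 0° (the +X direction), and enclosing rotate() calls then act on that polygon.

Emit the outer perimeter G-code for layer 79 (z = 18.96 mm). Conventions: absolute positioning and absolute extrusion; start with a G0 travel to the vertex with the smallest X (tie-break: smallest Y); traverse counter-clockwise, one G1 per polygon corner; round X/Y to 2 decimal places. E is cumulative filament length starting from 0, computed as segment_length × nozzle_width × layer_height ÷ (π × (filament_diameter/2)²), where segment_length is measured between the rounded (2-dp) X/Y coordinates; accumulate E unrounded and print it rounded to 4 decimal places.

G0 X-13.17 Y30.33 Z18.96
G1 X-5.30 Y8.71 E0.9183
G1 X22.42 Y18.80 E2.0957
G1 X14.55 Y40.42 E3.0140
G1 X-13.17 Y30.33 E4.1913

At z = 18.96 mm: the cube is not intersected at this z (z outside [0, 14.5]); the cylinder at (8.5, 3.5) is absent (z outside [6.5, 13]); the cylinder at (15, 1) is not intersected at this z (z outside [0.5, 13]); the cube at (-2, 10) is present — its section is the full 29.5×23 rectangle; Combining (union): only the 29.5×23 cube at (-2, 10) is present, so the union is just that shape — 1 connected region; (rotated 20° about Z; rotation is an isometry so areas/perimeters/island counts are preserved). The outline is a single polygon with 4 vertices. Extrusion per mm of travel: 0.4 × 0.24 / (π × 0.875²) = 0.039912. Accumulating E over each segment gives final E = 4.1913.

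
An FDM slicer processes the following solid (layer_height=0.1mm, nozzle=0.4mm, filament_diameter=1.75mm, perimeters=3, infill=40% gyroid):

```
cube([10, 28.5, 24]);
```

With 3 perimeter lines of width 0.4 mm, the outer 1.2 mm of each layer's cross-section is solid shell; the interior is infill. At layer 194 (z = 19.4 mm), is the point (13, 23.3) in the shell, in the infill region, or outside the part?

outside

At z = 19.4 mm: the cube is present — its section is the full 10×28.5 rectangle. Overall, the cross-section is a single solid region. The nearest boundary edge runs (10.00, 0.00)→(10.00, 28.50); distance from the point to it = 3.00 mm. The point is not inside any of the regions above, so it lies outside the cross-section (3.00 mm from the nearest boundary).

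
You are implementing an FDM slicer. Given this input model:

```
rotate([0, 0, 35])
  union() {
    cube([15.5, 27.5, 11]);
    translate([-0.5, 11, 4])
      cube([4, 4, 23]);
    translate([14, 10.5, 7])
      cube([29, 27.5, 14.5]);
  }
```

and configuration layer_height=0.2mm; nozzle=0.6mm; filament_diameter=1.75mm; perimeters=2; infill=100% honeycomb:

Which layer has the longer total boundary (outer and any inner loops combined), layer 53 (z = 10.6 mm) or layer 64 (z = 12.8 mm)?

layer 53 (z = 10.6 mm)

Layer 53 (z = 10.6): the cube is present — its section is the full 15.5×27.5 rectangle (perimeter 86.00 mm); the 4×4 cube at (-0.5, 11) contributes its full rectangle (perimeter 16.00 mm); the cube at (14, 10.5) (footprint 29×27.5) is included at this height (perimeter 113.00 mm); Merging all regions: the regions partially overlap (shared area 39.50 mm²), so the edge portions inside another operand are dropped and the merged outline is re-measured after clipping — boundary = 163.00 mm; (whole slice rotated 35° about Z — lengths, areas and connectivity unchanged). So its perimeter = 163.00 mm. Layer 64 (z = 12.8): the cube is absent (z outside [0, 11]); the cube at (-0.5, 11) (footprint 4×4) is included at this height (perimeter 16.00 mm); the cube at (14, 10.5) is present — its section is the full 29×27.5 rectangle (perimeter 113.00 mm); Merging all regions: the 2 present regions are separate (no shared area or edge), so areas and boundary lengths simply add and each stays a separate island — boundary = 129.00 mm; (whole slice rotated 35° about Z — lengths, areas and connectivity unchanged). So its perimeter = 129.00 mm. Layer 53 is larger (163.00 vs 129.00 mm).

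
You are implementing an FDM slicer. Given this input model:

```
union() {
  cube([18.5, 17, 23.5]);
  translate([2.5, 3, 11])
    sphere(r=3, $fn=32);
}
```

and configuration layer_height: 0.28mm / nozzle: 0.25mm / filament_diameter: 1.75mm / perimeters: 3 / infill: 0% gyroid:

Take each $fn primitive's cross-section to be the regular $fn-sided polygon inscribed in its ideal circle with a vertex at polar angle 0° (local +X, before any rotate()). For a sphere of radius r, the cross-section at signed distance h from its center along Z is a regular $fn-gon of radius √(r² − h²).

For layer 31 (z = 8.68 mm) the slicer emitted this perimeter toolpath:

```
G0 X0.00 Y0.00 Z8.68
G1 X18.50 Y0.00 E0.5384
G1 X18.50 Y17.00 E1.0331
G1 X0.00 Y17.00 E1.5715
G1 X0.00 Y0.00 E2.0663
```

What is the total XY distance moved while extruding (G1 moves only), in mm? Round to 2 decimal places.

Sum the Euclidean lengths of each G1 segment: total = 71.00 mm.

71.00 mm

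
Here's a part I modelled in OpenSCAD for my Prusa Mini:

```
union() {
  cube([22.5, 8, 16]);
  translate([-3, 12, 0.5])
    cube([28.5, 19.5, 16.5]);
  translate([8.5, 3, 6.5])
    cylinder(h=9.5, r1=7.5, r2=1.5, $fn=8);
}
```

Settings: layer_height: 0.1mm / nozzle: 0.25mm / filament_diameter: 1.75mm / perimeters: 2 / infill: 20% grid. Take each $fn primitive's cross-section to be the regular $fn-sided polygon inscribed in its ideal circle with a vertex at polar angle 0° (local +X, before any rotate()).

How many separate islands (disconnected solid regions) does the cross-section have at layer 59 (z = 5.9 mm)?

2

At z = 5.9 mm: the 22.5×8 cube contributes its full rectangle; the 28.5×19.5 cube at (-3, 12) contributes its full rectangle; the cone at (8.5, 3) is absent (z outside [6.5, 16]); Taking the union: the 2 present regions are separate (no shared area or edge), so areas and boundary lengths simply add and each stays a separate island — 2 connected regions. Overall, the cross-section has 2 separate islands. Island count = 2.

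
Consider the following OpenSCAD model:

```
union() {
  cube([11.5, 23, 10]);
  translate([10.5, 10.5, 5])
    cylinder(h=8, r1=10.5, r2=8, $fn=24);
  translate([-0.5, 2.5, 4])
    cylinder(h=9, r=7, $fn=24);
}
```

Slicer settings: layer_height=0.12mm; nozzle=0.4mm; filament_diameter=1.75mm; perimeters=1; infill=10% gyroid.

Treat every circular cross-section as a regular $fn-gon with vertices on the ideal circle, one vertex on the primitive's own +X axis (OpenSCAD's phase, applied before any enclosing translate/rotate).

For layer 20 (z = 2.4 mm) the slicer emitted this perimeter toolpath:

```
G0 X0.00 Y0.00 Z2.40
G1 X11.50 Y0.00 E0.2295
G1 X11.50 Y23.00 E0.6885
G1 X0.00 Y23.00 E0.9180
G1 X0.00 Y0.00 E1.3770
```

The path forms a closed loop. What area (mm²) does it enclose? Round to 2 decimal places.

264.50 mm²

Apply the shoelace formula to the sequence of (X, Y) vertices; enclosed area = 264.50 mm².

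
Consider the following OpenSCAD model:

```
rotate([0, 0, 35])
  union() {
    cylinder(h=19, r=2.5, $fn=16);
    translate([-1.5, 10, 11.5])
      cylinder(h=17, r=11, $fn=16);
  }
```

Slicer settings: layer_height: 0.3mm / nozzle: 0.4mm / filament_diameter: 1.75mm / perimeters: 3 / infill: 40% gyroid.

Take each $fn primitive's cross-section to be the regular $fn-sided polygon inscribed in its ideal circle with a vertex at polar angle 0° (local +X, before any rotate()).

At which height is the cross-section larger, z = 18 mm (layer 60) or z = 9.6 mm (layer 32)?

Layer 60 (z = 18): the cylinder: section is a regular 16-gon, circumradius r=2.5 (area = (16/2)·2.500²·sin(360°/16) = 19.13 mm²); the r=11 cylinder at (-1.5, 10) contributes a regular 16-gon of circumradius 11 (area = (16/2)·11.000²·sin(360°/16) = 370.44 mm²); Combining (union): the regions partially overlap — summed areas 389.57 mm² minus the doubly-counted overlap 12.81 mm² gives 376.77 mm² — area = 376.77 mm²; (whole slice rotated 35° about Z — lengths, areas and connectivity unchanged). So its area = 376.77 mm². Layer 32 (z = 9.6): the r=2.5 cylinder gives a regular 16-gon of circumradius 2.5 (constant along its height) (area = (16/2)·2.500²·sin(360°/16) = 19.13 mm²); the cylinder at (-1.5, 10) is not intersected at this z (z outside [11.5, 28.5]); Taking the union: only the r=2.5 cylinder is present, so the union is just that shape — area = 19.13 mm²; (whole slice rotated 35° about Z — lengths, areas and connectivity unchanged). So its area = 19.13 mm². Layer 60 is larger (376.77 vs 19.13 mm²).

layer 60 (z = 18 mm)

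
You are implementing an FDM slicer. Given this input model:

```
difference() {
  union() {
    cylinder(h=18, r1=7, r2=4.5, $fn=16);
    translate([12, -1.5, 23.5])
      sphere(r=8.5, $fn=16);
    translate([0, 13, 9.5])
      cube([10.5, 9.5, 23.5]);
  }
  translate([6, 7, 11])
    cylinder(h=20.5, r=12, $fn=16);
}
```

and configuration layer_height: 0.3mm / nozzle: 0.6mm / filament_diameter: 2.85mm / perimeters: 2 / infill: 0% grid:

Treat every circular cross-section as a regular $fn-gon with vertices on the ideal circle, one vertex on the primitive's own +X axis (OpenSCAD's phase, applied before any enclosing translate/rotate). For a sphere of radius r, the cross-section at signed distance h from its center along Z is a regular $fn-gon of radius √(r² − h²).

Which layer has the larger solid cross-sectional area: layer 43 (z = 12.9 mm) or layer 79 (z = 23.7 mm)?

Layer 43 (z = 12.9): the cone (r1=7→r2=4.5) has section circumradius 5.208 here — a regular 16-gon (area = (16/2)·5.208²·sin(360°/16) = 83.05 mm²); the sphere at (12, -1.5) is not intersected at this z (|z−center|=10.600 > r=8.5); the cube at (0, 13) (footprint 10.5×9.5) is included at this height (area 99.75 mm²); Taking the union: the 2 present regions are separate (no shared area or edge), so areas and boundary lengths simply add and each stays a separate island — area = 182.80 mm²; the r=12 cylinder at (6, 7) contributes a regular 16-gon of circumradius 12 (area = (16/2)·12.000²·sin(360°/16) = 440.85 mm²); Taking the first minus the rest: starting from that combined region (182.80 mm²), the r=12 cylinder at (6, 7) partially overlaps it — only the 121.31 mm² overlap (of its 440.85 mm²) is removed, clipping the outline — area = 61.49 mm². So its area = 61.49 mm². Layer 79 (z = 23.7): the cone is absent (z outside [0, 18]); the r=8.5 sphere at (12, -1.5) slices to a regular 16-gon of circumradius 8.498 (√(r²−h²) with h=0.2 from center) (area = (16/2)·8.498²·sin(360°/16) = 221.07 mm²); the cube at (0, 13) is present — its section is the full 10.5×9.5 rectangle (area 99.75 mm²); Combining (union): the 2 present regions are separate (no shared area or edge), so areas and boundary lengths simply add and each stays a separate island — area = 320.82 mm²; the r=12 cylinder at (6, 7) contributes a regular 16-gon of circumradius 12 (area = (16/2)·12.000²·sin(360°/16) = 440.85 mm²); Subtracting the remaining from the first: starting from the result so far (320.82 mm²), the r=12 cylinder at (6, 7) partially overlaps it — only the 173.78 mm² overlap (of its 440.85 mm²) is removed, clipping the outline — area = 147.03 mm². So its area = 147.03 mm². Layer 79 is larger (147.03 vs 61.49 mm²).

layer 79 (z = 23.7 mm)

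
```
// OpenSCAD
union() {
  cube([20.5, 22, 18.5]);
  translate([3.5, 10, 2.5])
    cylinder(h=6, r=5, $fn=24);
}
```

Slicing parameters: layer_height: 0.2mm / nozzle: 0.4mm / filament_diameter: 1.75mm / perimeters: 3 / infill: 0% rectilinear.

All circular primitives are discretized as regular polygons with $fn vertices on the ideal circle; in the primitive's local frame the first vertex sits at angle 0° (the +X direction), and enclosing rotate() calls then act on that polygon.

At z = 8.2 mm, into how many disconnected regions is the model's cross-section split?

1

At z = 8.2 mm: the cube (footprint 20.5×22) is included at this height; the r=5 cylinder at (3.5, 10) contributes a regular 24-gon of circumradius 5; Taking the union: the regions partially overlap (shared area 70.48 mm²), so overlapping operands fuse into one piece — 1 connected region. The result has 1 disconnected region.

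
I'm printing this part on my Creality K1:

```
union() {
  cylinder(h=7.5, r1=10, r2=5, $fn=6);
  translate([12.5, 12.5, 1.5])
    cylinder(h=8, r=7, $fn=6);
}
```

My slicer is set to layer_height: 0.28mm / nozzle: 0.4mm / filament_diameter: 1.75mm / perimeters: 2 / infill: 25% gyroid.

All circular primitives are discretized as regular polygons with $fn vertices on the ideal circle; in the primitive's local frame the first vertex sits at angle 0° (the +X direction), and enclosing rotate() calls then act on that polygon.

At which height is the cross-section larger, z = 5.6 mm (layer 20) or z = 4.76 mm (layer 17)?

Layer 20 (z = 5.6): the cone contributes a regular 6-gon of circumradius 6.267 (interpolated between r1=10 and r2=5 at t=0.747) (area = (6/2)·6.267²·sin(360°/6) = 102.03 mm²); the r=7 cylinder at (12.5, 12.5) contributes a regular 6-gon of circumradius 7 (area = (6/2)·7.000²·sin(360°/6) = 127.31 mm²); Merging all regions: the 2 present regions are separate (no shared area or edge), so areas and boundary lengths simply add and each stays a separate island — area = 229.34 mm². So its area = 229.34 mm². Layer 17 (z = 4.76): the cone (r1=10→r2=5) has section circumradius 6.827 here — a regular 6-gon (area = (6/2)·6.827²·sin(360°/6) = 121.08 mm²); the r=7 cylinder at (12.5, 12.5) contributes a regular 6-gon of circumradius 7 (area = (6/2)·7.000²·sin(360°/6) = 127.31 mm²); Taking the union: the 2 present regions are separate (no shared area or edge), so areas and boundary lengths simply add and each stays a separate island — area = 248.38 mm². So its area = 248.38 mm². Layer 17 is larger (248.38 vs 229.34 mm²).

layer 17 (z = 4.76 mm)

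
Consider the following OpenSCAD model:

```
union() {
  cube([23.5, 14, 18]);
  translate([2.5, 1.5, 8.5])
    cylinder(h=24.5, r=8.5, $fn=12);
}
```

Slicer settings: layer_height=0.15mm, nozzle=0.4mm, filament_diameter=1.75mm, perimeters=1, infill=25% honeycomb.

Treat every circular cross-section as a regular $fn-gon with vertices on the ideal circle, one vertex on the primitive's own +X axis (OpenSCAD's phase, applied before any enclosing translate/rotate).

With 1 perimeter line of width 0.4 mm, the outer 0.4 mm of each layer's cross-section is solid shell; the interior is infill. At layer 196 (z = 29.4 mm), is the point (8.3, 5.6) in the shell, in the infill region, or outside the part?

infill

At z = 29.4 mm: the cube is not intersected at this z (z outside [0, 18]); the r=8.5 cylinder at (2.5, 1.5) contributes a regular 12-gon of circumradius 8.5; Taking the union: only the r=8.5 cylinder at (2.5, 1.5) is present, so the union is just that shape — 1 connected region. Overall, the cross-section is a single solid region. The nearest boundary edge runs (9.86, 5.75)→(6.75, 8.86); distance from the point to it = 1.21 mm. The point is inside the cross-section and 1.21 mm from the nearest boundary — more than the 0.4 mm shell width (1 × 0.4), so it's in the infill interior.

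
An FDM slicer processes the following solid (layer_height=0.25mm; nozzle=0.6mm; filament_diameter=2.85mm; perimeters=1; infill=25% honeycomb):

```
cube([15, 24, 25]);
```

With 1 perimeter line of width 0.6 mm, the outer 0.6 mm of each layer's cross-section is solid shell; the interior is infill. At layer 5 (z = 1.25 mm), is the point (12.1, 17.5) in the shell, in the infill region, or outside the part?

At z = 1.25 mm: the 15×24 cube contributes its full rectangle. Overall, the cross-section is a single solid region. The nearest boundary edge runs (15.00, 0.00)→(15.00, 24.00); distance from the point to it = 2.90 mm. The point is inside the cross-section and 2.90 mm from the nearest boundary — more than the 0.6 mm shell width (1 × 0.6), so it's in the infill interior.

infill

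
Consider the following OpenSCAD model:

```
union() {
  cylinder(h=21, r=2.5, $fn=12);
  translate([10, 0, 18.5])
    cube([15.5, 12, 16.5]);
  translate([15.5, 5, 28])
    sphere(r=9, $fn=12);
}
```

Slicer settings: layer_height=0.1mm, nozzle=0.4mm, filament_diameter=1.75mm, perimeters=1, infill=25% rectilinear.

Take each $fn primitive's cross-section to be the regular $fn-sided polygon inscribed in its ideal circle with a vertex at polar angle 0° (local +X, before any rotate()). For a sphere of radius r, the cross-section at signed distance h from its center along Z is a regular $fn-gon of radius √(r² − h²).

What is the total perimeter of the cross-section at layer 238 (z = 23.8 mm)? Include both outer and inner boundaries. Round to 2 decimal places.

At z = 23.8 mm: the cylinder is not intersected at this z (z outside [0, 21]); the cube at (10, 0) is present — its section is the full 15.5×12 rectangle (perimeter 55.00 mm); the r=9 sphere at (15.5, 5) slices to a regular 12-gon of circumradius 7.960 (√(r²−h²) with h=4.2 from center) (perimeter = 2·12·7.960·sin(180°/12) = 49.44 mm); Taking the union: the regions partially overlap (shared area 146.53 mm²), so the edge portions inside another operand are dropped and the merged outline is re-measured after clipping — boundary = 58.76 mm. Overall, the cross-section is a single solid region. Total boundary length (outer) = 58.76 mm.

58.76 mm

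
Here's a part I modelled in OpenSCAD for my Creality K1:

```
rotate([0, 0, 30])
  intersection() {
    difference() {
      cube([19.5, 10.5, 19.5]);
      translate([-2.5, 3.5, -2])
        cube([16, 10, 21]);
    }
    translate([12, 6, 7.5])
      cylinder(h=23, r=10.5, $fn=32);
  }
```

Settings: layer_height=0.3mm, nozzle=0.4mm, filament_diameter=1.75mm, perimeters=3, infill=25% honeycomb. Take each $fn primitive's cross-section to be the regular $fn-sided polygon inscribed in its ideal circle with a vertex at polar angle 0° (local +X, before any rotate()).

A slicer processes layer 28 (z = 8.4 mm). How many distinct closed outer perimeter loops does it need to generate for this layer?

At z = 8.4 mm: the 19.5×10.5 cube contributes its full rectangle; the cube at (-2.5, 3.5) is present — its section is the full 16×10 rectangle; After the difference (first − rest): starting from the 19.5×10.5 cube, the 16×10 cube at (-2.5, 3.5) partially overlaps it — only the 94.50 mm² overlap (of its 160.00 mm²) is removed, clipping the outline — 1 connected region; the r=10.5 cylinder at (12, 6) gives a regular 32-gon of circumradius 10.5 (constant along its height); After intersecting: the r=10.5 cylinder at (12, 6) partially overlaps the result so far; clipping to the common part keeps 101.50 mm² — 1 connected region; (whole slice rotated 30° about Z — lengths, areas and connectivity unchanged). The result has 1 disconnected region.

1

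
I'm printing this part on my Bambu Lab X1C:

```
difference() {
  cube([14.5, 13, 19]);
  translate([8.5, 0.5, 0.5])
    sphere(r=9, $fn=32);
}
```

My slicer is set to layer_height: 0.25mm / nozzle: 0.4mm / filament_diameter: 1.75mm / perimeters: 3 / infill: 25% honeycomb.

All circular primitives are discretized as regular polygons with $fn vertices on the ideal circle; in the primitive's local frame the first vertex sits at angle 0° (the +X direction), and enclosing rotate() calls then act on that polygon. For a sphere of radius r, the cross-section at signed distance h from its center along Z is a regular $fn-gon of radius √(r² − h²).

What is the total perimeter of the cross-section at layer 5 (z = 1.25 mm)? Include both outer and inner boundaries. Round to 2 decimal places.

48.03 mm

At z = 1.25 mm: the cube (footprint 14.5×13) is included at this height (perimeter 55.00 mm); the r=9 sphere at (8.5, 0.5) contributes a regular 32-gon of circumradius √(9²−0.75²) = 8.969 (perimeter = 2·32·8.969·sin(180°/32) = 56.26 mm); Subtracting the remaining from the first: starting from the 14.5×13 cube, the r=9 sphere at (8.5, 0.5) partially overlaps it — only the 118.49 mm² overlap (of its 251.08 mm²) is removed, clipping the outline — boundary = 48.03 mm. Overall, the cross-section is a single solid region. Total boundary length (outer) = 48.03 mm.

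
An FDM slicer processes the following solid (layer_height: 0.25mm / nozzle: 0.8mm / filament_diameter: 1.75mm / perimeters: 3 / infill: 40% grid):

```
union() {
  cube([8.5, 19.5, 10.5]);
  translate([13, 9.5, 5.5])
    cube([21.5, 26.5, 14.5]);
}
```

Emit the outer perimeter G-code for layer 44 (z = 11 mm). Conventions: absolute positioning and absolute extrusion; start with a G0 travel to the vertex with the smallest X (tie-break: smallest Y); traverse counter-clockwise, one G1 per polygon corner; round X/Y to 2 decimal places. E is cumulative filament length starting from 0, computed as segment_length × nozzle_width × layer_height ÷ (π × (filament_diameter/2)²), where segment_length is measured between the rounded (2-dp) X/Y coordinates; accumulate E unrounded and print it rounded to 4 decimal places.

G0 X13.00 Y9.50 Z11.00
G1 X34.50 Y9.50 E1.7877
G1 X34.50 Y36.00 E3.9912
G1 X13.00 Y36.00 E5.7789
G1 X13.00 Y9.50 E7.9824

At z = 11 mm: the cube is not intersected at this z (z outside [0, 10.5]); the 21.5×26.5 cube at (13, 9.5) contributes its full rectangle; Combining (union): only the 21.5×26.5 cube at (13, 9.5) is present, so the union is just that shape — 1 connected region. The outline is a single polygon with 4 vertices. Extrusion per mm of travel: 0.8 × 0.25 / (π × 0.875²) = 0.083150. Accumulating E over each segment gives final E = 7.9824.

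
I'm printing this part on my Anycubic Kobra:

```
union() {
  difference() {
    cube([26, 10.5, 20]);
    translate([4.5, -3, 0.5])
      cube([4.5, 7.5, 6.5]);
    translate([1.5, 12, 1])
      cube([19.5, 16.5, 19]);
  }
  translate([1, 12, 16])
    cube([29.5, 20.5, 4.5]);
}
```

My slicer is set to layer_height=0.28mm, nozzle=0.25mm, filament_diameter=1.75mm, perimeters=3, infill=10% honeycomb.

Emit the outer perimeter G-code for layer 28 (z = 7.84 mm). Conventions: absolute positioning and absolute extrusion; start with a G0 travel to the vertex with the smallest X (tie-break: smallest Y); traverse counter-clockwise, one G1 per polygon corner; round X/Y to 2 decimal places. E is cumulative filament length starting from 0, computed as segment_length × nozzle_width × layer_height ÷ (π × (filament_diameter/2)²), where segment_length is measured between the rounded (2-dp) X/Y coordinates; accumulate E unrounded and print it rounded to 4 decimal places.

G0 X0.00 Y0.00 Z7.84
G1 X26.00 Y0.00 E0.7567
G1 X26.00 Y10.50 E1.0622
G1 X0.00 Y10.50 E1.8189
G1 X0.00 Y0.00 E2.1245

At z = 7.84 mm: the cube (footprint 26×10.5) is included at this height; the cube at (4.5, -3) does not reach this height (z outside [0.5, 7]); the cube at (1.5, 12) is present — its section is the full 19.5×16.5 rectangle; After the difference (first − rest): starting from the 26×10.5 cube, the 19.5×16.5 cube at (1.5, 12) misses the remaining region (no effect) — 1 connected region; the cube at (1, 12) is not intersected at this z (z outside [16, 20.5]); Taking the union: only that combined region is present, so the union is just that shape — 1 connected region. The outline is a single polygon with 4 vertices. Extrusion per mm of travel: 0.25 × 0.28 / (π × 0.875²) = 0.029103. Accumulating E over each segment gives final E = 2.1245.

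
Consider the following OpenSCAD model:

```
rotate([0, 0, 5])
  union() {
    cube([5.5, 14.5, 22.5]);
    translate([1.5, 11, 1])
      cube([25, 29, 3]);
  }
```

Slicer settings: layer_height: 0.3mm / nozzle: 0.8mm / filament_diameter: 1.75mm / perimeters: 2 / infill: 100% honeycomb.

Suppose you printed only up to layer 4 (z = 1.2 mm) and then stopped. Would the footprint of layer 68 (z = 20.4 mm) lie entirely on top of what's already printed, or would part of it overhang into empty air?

entirely on top

Compare the two slices. At z = 1.2: the cube is present — its section is the full 5.5×14.5 rectangle (area 79.75 mm²); the 25×29 cube at (1.5, 11) contributes its full rectangle (area 725.00 mm²); Merging all regions: the regions partially overlap — summed areas 804.75 mm² minus the doubly-counted overlap 14.00 mm² gives 790.75 mm² — area = 790.75 mm²; (whole slice rotated 5° about Z — lengths, areas and connectivity unchanged). At z = 20.4: the cube (footprint 5.5×14.5) is included at this height (area 79.75 mm²); the cube at (1.5, 11) does not reach this height (z outside [1, 4]); Taking the union: only the 5.5×14.5 cube is present, so the union is just that shape — area = 79.75 mm²; (rotated 5° about Z; rotation is an isometry so areas/perimeters/island counts are preserved). Checking containment: the cross-section at z = 20.4 is a subset of the cross-section at z = 1.2.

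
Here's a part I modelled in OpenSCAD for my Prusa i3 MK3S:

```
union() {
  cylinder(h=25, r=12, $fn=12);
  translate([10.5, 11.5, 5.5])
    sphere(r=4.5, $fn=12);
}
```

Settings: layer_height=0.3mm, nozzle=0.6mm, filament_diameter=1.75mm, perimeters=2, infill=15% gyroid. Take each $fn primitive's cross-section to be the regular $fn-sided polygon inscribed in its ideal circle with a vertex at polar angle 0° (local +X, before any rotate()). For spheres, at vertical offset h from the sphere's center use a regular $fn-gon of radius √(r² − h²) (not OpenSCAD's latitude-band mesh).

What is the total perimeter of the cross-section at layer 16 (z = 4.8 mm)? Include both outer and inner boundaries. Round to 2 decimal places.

At z = 4.8 mm: the cylinder: section is a regular 12-gon, circumradius r=12 (perimeter = 2·12·12.000·sin(180°/12) = 74.54 mm); the r=4.5 sphere at (10.5, 11.5) contributes a regular 12-gon of circumradius √(4.5²−0.7²) = 4.445 (perimeter = 2·12·4.445·sin(180°/12) = 27.61 mm); Merging all regions: the regions partially overlap (shared area 0.94 mm²), so the edge portions inside another operand are dropped and the merged outline is re-measured after clipping — boundary = 95.10 mm. Overall, the cross-section is a single solid region. Total boundary length (outer) = 95.10 mm.

95.10 mm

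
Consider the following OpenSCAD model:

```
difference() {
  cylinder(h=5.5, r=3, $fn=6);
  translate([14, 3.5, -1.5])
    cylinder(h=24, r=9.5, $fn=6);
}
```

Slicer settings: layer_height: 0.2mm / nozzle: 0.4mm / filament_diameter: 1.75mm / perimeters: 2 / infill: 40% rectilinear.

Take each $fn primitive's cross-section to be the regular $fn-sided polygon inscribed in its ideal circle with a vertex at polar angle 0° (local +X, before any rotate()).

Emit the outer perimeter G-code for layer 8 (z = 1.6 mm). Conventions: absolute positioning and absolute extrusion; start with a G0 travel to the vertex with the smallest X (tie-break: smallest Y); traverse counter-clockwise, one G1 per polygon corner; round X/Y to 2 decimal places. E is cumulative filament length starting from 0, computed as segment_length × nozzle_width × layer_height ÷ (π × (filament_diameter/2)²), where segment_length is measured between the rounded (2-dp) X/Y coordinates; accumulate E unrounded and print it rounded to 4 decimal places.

At z = 1.6 mm: the r=3 cylinder gives a regular 6-gon of circumradius 3 (constant along its height); the r=9.5 cylinder at (14, 3.5) contributes a regular 6-gon of circumradius 9.5; After the difference (first − rest): starting from the r=3 cylinder, the r=9.5 cylinder at (14, 3.5) misses the remaining region (no effect) — 1 connected region. The outline is a single polygon with 6 vertices. Extrusion per mm of travel: 0.4 × 0.2 / (π × 0.875²) = 0.033260. Accumulating E over each segment gives final E = 0.5989.

G0 X-3.00 Y0.00 Z1.60
G1 X-1.50 Y-2.60 E0.0998
G1 X1.50 Y-2.60 E0.1996
G1 X3.00 Y0.00 E0.2995
G1 X1.50 Y2.60 E0.3993
G1 X-1.50 Y2.60 E0.4991
G1 X-3.00 Y0.00 E0.5989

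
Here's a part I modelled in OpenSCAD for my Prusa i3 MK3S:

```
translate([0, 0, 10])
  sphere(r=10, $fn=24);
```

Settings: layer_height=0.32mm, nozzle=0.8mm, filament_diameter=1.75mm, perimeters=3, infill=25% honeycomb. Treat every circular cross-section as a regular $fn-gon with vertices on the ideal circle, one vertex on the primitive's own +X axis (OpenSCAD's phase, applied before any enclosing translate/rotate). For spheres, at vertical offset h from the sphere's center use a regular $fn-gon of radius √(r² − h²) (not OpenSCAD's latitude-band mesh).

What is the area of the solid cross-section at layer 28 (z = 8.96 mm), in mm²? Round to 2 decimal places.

At z = 8.96 mm: the r=10 sphere contributes a regular 24-gon of circumradius √(10²−1.04²) = 9.946 (area = (24/2)·9.946²·sin(360°/24) = 307.22 mm²). Overall, the cross-section is a single solid region. Net area = 307.22 mm².

307.22 mm²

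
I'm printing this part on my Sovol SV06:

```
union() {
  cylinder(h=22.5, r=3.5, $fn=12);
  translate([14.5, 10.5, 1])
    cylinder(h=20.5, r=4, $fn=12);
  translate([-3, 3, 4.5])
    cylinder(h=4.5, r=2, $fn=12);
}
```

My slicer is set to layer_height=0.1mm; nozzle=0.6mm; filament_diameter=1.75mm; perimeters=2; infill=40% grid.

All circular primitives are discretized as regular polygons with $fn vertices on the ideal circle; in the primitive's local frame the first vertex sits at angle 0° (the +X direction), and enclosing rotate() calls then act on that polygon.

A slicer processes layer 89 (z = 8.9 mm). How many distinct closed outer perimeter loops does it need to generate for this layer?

At z = 8.9 mm: the r=3.5 cylinder contributes a regular 12-gon of circumradius 3.5; the r=4 cylinder at (14.5, 10.5) gives a regular 12-gon of circumradius 4 (constant along its height); the cylinder at (-3, 3): section is a regular 12-gon, circumradius r=2; Merging all regions: the regions partially overlap (shared area 2.44 mm²), so overlapping operands fuse into one piece — 2 connected regions. The result has 2 disconnected regions.

2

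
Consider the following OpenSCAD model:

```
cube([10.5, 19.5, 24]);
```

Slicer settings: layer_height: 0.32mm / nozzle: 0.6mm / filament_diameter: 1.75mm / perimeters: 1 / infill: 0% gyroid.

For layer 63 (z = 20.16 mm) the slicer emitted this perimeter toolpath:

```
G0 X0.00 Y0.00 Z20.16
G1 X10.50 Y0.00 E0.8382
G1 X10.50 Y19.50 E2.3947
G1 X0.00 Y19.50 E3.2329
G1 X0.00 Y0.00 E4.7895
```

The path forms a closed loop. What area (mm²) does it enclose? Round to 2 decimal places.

204.75 mm²

Apply the shoelace formula to the sequence of (X, Y) vertices; enclosed area = 204.75 mm².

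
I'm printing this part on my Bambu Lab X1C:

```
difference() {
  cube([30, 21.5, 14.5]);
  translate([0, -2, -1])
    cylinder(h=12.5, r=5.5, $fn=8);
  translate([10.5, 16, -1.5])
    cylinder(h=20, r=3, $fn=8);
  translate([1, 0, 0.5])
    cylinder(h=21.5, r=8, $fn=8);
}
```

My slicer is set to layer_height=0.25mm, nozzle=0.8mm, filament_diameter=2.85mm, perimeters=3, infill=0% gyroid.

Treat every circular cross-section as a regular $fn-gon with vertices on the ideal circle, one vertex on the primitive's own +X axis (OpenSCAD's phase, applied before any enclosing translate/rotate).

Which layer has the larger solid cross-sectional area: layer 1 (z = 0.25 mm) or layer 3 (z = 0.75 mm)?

Layer 1 (z = 0.25): the cube (footprint 30×21.5) is included at this height (area 645.00 mm²); the cylinder at (0, -2): section is a regular 8-gon, circumradius r=5.5 (area = (8/2)·5.500²·sin(360°/8) = 85.56 mm²); the r=3 cylinder at (10.5, 16) gives a regular 8-gon of circumradius 3 (constant along its height) (area = (8/2)·3.000²·sin(360°/8) = 25.46 mm²); the cylinder at (1, 0) is not intersected at this z (z outside [0.5, 22]); Taking the first minus the rest: starting from the 30×21.5 cube (645.00 mm²), the r=5.5 cylinder at (0, -2) partially overlaps it — only the 11.22 mm² overlap (of its 85.56 mm²) is removed, clipping the outline; the r=3 cylinder at (10.5, 16) lies wholly inside it (removes its full 25.46 mm² and its 18.37 mm outline becomes a hole wall) — area = 608.33 mm². So its area = 608.33 mm². Layer 3 (z = 0.75): the cube is present — its section is the full 30×21.5 rectangle (area 645.00 mm²); the cylinder at (0, -2): section is a regular 8-gon, circumradius r=5.5 (area = (8/2)·5.500²·sin(360°/8) = 85.56 mm²); the cylinder at (10.5, 16): section is a regular 8-gon, circumradius r=3 (area = (8/2)·3.000²·sin(360°/8) = 25.46 mm²); the r=8 cylinder at (1, 0) contributes a regular 8-gon of circumradius 8 (area = (8/2)·8.000²·sin(360°/8) = 181.02 mm²); Taking the first minus the rest: starting from the 30×21.5 cube (645.00 mm²), the r=5.5 cylinder at (0, -2) partially overlaps it — only the 11.22 mm² overlap (of its 85.56 mm²) is removed, clipping the outline; the r=3 cylinder at (10.5, 16) lies wholly inside it (removes its full 25.46 mm² and its 18.37 mm outline becomes a hole wall); the r=8 cylinder at (1, 0) partially overlaps it — only the 41.83 mm² overlap (of its 181.02 mm²) is removed, clipping the outline — area = 566.50 mm². So its area = 566.50 mm². Layer 1 is larger (608.33 vs 566.50 mm²).

layer 1 (z = 0.25 mm)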